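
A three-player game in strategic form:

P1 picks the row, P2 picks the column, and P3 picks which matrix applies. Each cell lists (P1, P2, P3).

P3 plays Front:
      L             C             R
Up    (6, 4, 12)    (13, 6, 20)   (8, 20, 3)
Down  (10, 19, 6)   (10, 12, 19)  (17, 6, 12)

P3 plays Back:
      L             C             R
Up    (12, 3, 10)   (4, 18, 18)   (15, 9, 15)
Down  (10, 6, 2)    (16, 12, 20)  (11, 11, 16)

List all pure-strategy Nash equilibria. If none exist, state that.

(Up, L, Front): P1 can switch to Down (6 → 10). Not NE.
(Up, L, Back): P2 can switch to C (3 → 18). Not NE.
(Up, C, Front): P2 can switch to R (6 → 20). Not NE.
(Up, C, Back): P1 can switch to Down (4 → 16). Not NE.
(Up, R, Front): P1 can switch to Down (8 → 17). Not NE.
(Up, R, Back): P2 can switch to C (9 → 18). Not NE.
(Down, L, Front): P1 gets 10, best alternative 6; P2 gets 19, best alternative 12; P3 gets 6, best alternative 2. No profitable deviation — NE.
(Down, L, Back): P1 can switch to Up (10 → 12). Not NE.
(Down, C, Front): P1 can switch to Up (10 → 13). Not NE.
(Down, C, Back): P1 gets 16, best alternative 4; P2 gets 12, best alternative 11; P3 gets 20, best alternative 19. No profitable deviation — NE.
(The remaining 2 profiles each have a profitable deviation by the same check.)

The pure Nash equilibria are (Down, L, Front), (Down, C, Back).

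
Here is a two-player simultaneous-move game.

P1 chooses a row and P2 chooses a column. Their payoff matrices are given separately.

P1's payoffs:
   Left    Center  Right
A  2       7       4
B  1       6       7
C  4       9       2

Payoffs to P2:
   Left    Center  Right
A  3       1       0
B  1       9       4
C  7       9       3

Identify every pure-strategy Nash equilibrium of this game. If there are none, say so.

Pure NE: (C, Center)

Mark each player's best response to every combination of opponents' strategies; a profile where every player is best-responding is a pure Nash equilibrium.
P1 against Left: payoffs 2, 1, 4 → best response C.
P1 against Center: payoffs 7, 6, 9 → best response C.
P1 against Right: payoffs 4, 7, 2 → best response B.
P2 against A: payoffs 3, 1, 0 → best response Left.
P2 against B: payoffs 1, 9, 4 → best response Center.
P2 against C: payoffs 7, 9, 3 → best response Center.
Mutual best responses: (C, Center).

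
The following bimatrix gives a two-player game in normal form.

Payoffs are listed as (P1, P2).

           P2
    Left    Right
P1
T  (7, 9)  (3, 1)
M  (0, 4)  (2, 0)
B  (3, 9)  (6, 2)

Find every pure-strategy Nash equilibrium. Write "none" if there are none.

The unique pure-strategy Nash equilibrium is (T, Left).

For each player, find the best response to each opponent profile; mutual best responses are the pure NE.
P1 against Left: payoffs 7, 0, 3 → best response T.
P1 against Right: payoffs 3, 2, 6 → best response B.
P2 against T: payoffs 9, 1 → best response Left.
P2 against M: payoffs 4, 0 → best response Left.
P2 against B: payoffs 9, 2 → best response Left.
Mutual best responses: (T, Left).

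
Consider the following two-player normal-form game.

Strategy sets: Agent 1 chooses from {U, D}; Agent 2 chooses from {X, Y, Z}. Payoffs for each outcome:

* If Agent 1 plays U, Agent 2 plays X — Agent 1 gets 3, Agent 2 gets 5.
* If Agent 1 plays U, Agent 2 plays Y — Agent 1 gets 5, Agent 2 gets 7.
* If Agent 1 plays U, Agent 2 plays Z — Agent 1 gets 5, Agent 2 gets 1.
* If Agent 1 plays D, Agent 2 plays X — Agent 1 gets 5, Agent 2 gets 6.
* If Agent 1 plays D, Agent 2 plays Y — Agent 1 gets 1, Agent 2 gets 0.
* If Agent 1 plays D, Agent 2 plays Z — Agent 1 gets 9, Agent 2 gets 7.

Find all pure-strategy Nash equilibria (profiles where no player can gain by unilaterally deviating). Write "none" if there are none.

Pure-strategy Nash equilibria: (U, Y), (D, Z)

Agent 1 against X: payoffs 3, 5 → best response D.
Agent 1 against Y: payoffs 5, 1 → best response U.
Agent 1 against Z: payoffs 5, 9 → best response D.
Agent 2 against U: payoffs 5, 7, 1 → best response Y.
Agent 2 against D: payoffs 6, 0, 7 → best response Z.
Mutual best responses: (U, Y); (D, Z).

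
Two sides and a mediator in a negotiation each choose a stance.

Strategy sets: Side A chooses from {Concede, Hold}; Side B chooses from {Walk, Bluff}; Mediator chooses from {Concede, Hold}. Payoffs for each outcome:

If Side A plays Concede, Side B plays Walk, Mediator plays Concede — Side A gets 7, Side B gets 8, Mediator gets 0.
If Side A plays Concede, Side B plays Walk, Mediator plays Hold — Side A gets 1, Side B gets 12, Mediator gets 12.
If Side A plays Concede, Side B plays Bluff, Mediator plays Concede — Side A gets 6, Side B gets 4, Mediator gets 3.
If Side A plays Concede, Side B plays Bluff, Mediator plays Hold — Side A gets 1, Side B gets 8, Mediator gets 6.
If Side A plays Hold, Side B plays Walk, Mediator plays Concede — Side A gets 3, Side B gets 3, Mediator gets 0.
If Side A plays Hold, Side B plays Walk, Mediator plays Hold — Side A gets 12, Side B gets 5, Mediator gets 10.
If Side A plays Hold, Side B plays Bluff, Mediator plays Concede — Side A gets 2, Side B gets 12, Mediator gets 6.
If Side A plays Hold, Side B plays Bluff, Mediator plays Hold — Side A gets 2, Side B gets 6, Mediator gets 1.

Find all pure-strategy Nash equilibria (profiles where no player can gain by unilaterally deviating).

No pure-strategy Nash equilibrium.

Check each profile: it is a Nash equilibrium iff no player can strictly gain by switching unilaterally.
(Concede, Walk, Concede): Mediator can switch to Hold (0 → 12). Not NE.
(Concede, Walk, Hold): Side A can switch to Hold (1 → 12). Not NE.
(Concede, Bluff, Concede): Side B can switch to Walk (4 → 8). Not NE.
(Concede, Bluff, Hold): Side A can switch to Hold (1 → 2). Not NE.
(Hold, Walk, Concede): Side A can switch to Concede (3 → 7). Not NE.
(Hold, Walk, Hold): Side B can switch to Bluff (5 → 6). Not NE.
(Hold, Bluff, Concede): Side A can switch to Concede (2 → 6). Not NE.
(Hold, Bluff, Hold): Mediator can switch to Concede (1 → 6). Not NE.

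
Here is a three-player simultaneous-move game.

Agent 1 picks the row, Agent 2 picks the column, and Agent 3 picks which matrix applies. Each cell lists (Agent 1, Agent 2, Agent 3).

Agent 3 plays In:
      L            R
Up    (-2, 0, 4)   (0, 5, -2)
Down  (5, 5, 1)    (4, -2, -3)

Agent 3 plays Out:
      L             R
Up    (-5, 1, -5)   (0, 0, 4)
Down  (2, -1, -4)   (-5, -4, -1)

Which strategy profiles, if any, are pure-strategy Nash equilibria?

(Up, L, In): Agent 1 can switch to Down (-2 → 5). Not NE.
(Up, L, Out): Agent 1 can switch to Down (-5 → 2). Not NE.
(Up, R, In): Agent 1 can switch to Down (0 → 4). Not NE.
(Up, R, Out): Agent 2 can switch to L (0 → 1). Not NE.
(Down, L, In): Agent 1 gets 5, best alternative -2; Agent 2 gets 5, best alternative -2; Agent 3 gets 1, best alternative -4. No profitable deviation — NE.
(Down, L, Out): Agent 3 can switch to In (-4 → 1). Not NE.
(Down, R, In): Agent 2 can switch to L (-2 → 5). Not NE.
(Down, R, Out): Agent 1 can switch to Up (-5 → 0). Not NE.

(Down, L, In)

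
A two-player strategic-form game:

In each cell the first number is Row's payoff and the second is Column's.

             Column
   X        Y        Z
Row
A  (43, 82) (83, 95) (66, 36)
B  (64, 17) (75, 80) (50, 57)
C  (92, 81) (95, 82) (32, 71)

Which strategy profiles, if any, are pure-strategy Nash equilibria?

The unique pure-strategy Nash equilibrium is (C, Y).

Row against X: payoffs 43, 64, 92 → best response C.
Row against Y: payoffs 83, 75, 95 → best response C.
Row against Z: payoffs 66, 50, 32 → best response A.
Column against A: payoffs 82, 95, 36 → best response Y.
Column against B: payoffs 17, 80, 57 → best response Y.
Column against C: payoffs 81, 82, 71 → best response Y.
Mutual best responses: (C, Y).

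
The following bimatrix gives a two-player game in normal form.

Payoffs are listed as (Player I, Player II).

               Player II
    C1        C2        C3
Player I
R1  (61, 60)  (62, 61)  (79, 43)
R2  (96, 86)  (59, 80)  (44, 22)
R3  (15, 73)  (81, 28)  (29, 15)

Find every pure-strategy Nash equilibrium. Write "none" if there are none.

(R1, C1): Player I can switch to R2 (61 → 96). Not NE.
(R1, C2): Player I can switch to R3 (62 → 81). Not NE.
(R1, C3): Player II can switch to C1 (43 → 60). Not NE.
(R2, C1): Player I gets 96, best alternative 61; Player II gets 86, best alternative 80. No profitable deviation — NE.
(R2, C2): Player I can switch to R1 (59 → 62). Not NE.
(R2, C3): Player I can switch to R1 (44 → 79). Not NE.
(R3, C1): Player I can switch to R1 (15 → 61). Not NE.
(R3, C2): Player II can switch to C1 (28 → 73). Not NE.
(R3, C3): Player I can switch to R1 (29 → 79). Not NE.

(R2, C1)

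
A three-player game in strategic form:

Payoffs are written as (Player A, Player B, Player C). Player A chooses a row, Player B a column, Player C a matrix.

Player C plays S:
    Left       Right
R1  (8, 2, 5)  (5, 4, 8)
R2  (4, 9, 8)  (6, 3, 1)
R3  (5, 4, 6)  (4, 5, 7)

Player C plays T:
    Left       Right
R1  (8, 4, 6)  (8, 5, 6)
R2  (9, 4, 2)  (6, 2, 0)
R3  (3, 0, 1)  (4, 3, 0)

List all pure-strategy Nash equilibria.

none

(R1, Left, S): Player B can switch to Right (2 → 4). Not NE.
(R1, Left, T): Player A can switch to R2 (8 → 9). Not NE.
(R1, Right, S): Player A can switch to R2 (5 → 6). Not NE.
(R1, Right, T): Player C can switch to S (6 → 8). Not NE.
(R2, Left, S): Player A can switch to R1 (4 → 8). Not NE.
(R2, Left, T): Player C can switch to S (2 → 8). Not NE.
(R2, Right, S): Player B can switch to Left (3 → 9). Not NE.
(R2, Right, T): Player A can switch to R1 (6 → 8). Not NE.
(The remaining 4 profiles each have a profitable deviation by the same check.)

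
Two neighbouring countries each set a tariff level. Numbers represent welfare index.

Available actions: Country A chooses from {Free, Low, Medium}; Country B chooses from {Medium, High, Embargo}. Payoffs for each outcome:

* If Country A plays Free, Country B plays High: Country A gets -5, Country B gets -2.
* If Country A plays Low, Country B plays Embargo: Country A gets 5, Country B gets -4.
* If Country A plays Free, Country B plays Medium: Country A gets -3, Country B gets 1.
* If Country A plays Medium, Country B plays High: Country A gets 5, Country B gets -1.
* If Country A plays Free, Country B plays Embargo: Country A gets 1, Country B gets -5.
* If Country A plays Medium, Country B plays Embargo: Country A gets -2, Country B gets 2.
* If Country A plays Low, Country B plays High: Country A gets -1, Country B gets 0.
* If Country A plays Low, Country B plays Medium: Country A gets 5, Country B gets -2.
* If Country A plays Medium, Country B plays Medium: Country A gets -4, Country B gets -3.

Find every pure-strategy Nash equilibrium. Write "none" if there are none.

Mark each player's best response to every combination of opponents' strategies; a profile where every player is best-responding is a pure Nash equilibrium.
Country A against Medium: payoffs -3, 5, -4 → best response Low.
Country A against High: payoffs -5, -1, 5 → best response Medium.
Country A against Embargo: payoffs 1, 5, -2 → best response Low.
Country B against Free: payoffs 1, -2, -5 → best response Medium.
Country B against Low: payoffs -2, 0, -4 → best response High.
Country B against Medium: payoffs -3, -1, 2 → best response Embargo.
No profile is a mutual best response for all players.

No pure-strategy Nash equilibrium.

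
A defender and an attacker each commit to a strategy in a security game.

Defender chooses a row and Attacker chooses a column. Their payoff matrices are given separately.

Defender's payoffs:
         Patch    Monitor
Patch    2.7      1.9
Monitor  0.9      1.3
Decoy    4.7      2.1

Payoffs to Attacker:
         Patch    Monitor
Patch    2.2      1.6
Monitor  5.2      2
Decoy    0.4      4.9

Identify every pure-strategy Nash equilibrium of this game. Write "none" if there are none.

(Decoy, Monitor)

Defender against Patch: payoffs 2.7, 0.9, 4.7 → best response Decoy.
Defender against Monitor: payoffs 1.9, 1.3, 2.1 → best response Decoy.
Attacker against Patch: payoffs 2.2, 1.6 → best response Patch.
Attacker against Monitor: payoffs 5.2, 2 → best response Patch.
Attacker against Decoy: payoffs 0.4, 4.9 → best response Monitor.
Mutual best responses: (Decoy, Monitor).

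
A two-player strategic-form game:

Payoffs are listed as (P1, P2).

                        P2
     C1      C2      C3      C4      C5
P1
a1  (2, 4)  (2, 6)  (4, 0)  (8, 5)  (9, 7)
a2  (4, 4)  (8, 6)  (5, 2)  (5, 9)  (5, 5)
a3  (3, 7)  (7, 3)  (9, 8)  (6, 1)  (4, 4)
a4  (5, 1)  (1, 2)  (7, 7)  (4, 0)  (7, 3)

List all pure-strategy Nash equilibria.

The pure Nash equilibria are (a1, C5); (a3, C3).

Mark each player's best response to every combination of opponents' strategies; a profile where every player is best-responding is a pure Nash equilibrium.
P1 against C1: payoffs 2, 4, 3, 5 → best response a4.
P1 against C2: payoffs 2, 8, 7, 1 → best response a2.
P1 against C3: payoffs 4, 5, 9, 7 → best response a3.
P1 against C4: payoffs 8, 5, 6, 4 → best response a1.
P1 against C5: payoffs 9, 5, 4, 7 → best response a1.
P2 against a1: payoffs 4, 6, 0, 5, 7 → best response C5.
P2 against a2: payoffs 4, 6, 2, 9, 5 → best response C4.
P2 against a3: payoffs 7, 3, 8, 1, 4 → best response C3.
P2 against a4: payoffs 1, 2, 7, 0, 3 → best response C3.
Mutual best responses: (a1, C5); (a3, C3).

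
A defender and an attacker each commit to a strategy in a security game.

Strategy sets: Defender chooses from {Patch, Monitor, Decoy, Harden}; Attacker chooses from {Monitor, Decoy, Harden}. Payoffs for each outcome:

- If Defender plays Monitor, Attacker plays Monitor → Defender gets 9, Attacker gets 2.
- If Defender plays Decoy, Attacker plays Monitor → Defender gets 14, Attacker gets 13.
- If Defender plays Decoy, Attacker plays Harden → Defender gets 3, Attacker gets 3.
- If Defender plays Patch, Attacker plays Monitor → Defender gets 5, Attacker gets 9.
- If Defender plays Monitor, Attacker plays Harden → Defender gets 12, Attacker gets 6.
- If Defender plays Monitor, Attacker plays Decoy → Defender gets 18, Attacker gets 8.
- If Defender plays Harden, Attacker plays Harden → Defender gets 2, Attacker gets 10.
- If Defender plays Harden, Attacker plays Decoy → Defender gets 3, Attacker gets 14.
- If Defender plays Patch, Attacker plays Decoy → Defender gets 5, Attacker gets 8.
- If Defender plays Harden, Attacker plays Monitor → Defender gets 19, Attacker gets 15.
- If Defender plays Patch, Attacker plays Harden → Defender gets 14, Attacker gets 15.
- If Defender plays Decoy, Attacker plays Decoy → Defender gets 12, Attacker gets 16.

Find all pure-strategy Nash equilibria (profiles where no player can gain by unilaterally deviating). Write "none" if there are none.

(Patch, Harden); (Monitor, Decoy); (Harden, Monitor)

(Patch, Monitor): Defender can switch to Monitor (5 → 9). Not NE.
(Patch, Decoy): Defender can switch to Monitor (5 → 18). Not NE.
(Patch, Harden): Defender gets 14, best alternative 12; Attacker gets 15, best alternative 9. No profitable deviation — NE.
(Monitor, Monitor): Defender can switch to Decoy (9 → 14). Not NE.
(Monitor, Decoy): Defender gets 18, best alternative 12; Attacker gets 8, best alternative 6. No profitable deviation — NE.
(Monitor, Harden): Defender can switch to Patch (12 → 14). Not NE.
(Decoy, Monitor): Defender can switch to Harden (14 → 19). Not NE.
(Decoy, Decoy): Defender can switch to Monitor (12 → 18). Not NE.
(Harden, Monitor): Defender gets 19, best alternative 14; Attacker gets 15, best alternative 14. No profitable deviation — NE.
(The remaining 3 profiles each have a profitable deviation by the same check.)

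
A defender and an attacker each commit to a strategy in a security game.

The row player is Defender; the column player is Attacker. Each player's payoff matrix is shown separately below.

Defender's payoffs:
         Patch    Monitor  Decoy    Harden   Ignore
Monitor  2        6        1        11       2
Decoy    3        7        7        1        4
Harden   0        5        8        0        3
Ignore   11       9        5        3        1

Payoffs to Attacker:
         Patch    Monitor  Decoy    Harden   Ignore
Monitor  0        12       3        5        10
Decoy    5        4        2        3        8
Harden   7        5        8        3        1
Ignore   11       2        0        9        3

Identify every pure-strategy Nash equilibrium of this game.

(Decoy, Ignore); (Harden, Decoy); (Ignore, Patch)

Defender against Patch: payoffs 2, 3, 0, 11 → best response Ignore.
Defender against Monitor: payoffs 6, 7, 5, 9 → best response Ignore.
Defender against Decoy: payoffs 1, 7, 8, 5 → best response Harden.
Defender against Harden: payoffs 11, 1, 0, 3 → best response Monitor.
Defender against Ignore: payoffs 2, 4, 3, 1 → best response Decoy.
Attacker against Monitor: payoffs 0, 12, 3, 5, 10 → best response Monitor.
Attacker against Decoy: payoffs 5, 4, 2, 3, 8 → best response Ignore.
Attacker against Harden: payoffs 7, 5, 8, 3, 1 → best response Decoy.
Attacker against Ignore: payoffs 11, 2, 0, 9, 3 → best response Patch.
Mutual best responses: (Decoy, Ignore); (Harden, Decoy); (Ignore, Patch).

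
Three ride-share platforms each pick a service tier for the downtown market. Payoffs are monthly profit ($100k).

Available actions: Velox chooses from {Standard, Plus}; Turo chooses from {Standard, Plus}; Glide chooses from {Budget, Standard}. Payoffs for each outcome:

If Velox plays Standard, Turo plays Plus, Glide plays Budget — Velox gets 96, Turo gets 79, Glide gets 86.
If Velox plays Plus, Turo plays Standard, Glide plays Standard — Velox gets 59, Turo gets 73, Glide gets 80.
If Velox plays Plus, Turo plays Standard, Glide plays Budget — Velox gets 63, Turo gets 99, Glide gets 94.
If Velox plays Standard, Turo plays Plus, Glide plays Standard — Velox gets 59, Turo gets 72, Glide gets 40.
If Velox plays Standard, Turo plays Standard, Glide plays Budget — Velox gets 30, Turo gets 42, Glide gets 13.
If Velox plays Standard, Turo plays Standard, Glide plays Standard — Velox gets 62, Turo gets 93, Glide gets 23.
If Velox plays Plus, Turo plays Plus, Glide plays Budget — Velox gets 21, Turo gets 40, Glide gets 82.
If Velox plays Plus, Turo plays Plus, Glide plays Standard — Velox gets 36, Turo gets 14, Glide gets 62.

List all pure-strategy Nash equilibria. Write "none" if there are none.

Velox against (Standard, Budget): payoffs 30, 63 → best response Plus.
Velox against (Standard, Standard): payoffs 62, 59 → best response Standard.
Velox against (Plus, Budget): payoffs 96, 21 → best response Standard.
Velox against (Plus, Standard): payoffs 59, 36 → best response Standard.
Turo against (Standard, Budget): payoffs 42, 79 → best response Plus.
Turo against (Standard, Standard): payoffs 93, 72 → best response Standard.
Turo against (Plus, Budget): payoffs 99, 40 → best response Standard.
Turo against (Plus, Standard): payoffs 73, 14 → best response Standard.
Glide against (Standard, Standard): payoffs 13, 23 → best response Standard.
Glide against (Standard, Plus): payoffs 86, 40 → best response Budget.
Glide against (Plus, Standard): payoffs 94, 80 → best response Budget.
Glide against (Plus, Plus): payoffs 82, 62 → best response Budget.
Mutual best responses: (Standard, Standard, Standard); (Standard, Plus, Budget); (Plus, Standard, Budget).

The pure Nash equilibria are (Standard, Standard, Standard) and (Standard, Plus, Budget) and (Plus, Standard, Budget).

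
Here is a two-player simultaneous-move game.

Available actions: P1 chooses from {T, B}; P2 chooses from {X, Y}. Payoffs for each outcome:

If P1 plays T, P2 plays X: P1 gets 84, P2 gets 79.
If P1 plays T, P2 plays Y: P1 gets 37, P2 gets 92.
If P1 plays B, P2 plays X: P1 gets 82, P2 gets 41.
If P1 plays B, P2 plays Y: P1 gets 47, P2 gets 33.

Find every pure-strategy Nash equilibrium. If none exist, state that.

none

P1 against X: payoffs 84, 82 → best response T.
P1 against Y: payoffs 37, 47 → best response B.
P2 against T: payoffs 79, 92 → best response Y.
P2 against B: payoffs 41, 33 → best response X.
No profile is a mutual best response for all players.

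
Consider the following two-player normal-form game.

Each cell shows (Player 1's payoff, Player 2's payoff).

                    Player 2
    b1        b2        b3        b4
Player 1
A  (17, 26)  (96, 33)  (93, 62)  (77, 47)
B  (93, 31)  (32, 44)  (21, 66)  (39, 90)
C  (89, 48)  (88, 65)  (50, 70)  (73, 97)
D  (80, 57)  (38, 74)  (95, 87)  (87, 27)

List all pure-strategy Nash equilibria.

(A, b1): Player 1 can switch to B (17 → 93). Not NE.
(A, b2): Player 2 can switch to b3 (33 → 62). Not NE.
(A, b3): Player 1 can switch to D (93 → 95). Not NE.
(A, b4): Player 1 can switch to D (77 → 87). Not NE.
(B, b1): Player 2 can switch to b2 (31 → 44). Not NE.
(B, b2): Player 1 can switch to A (32 → 96). Not NE.
(B, b3): Player 1 can switch to A (21 → 93). Not NE.
(B, b4): Player 1 can switch to A (39 → 77). Not NE.
(C, b1): Player 1 can switch to B (89 → 93). Not NE.
(C, b2): Player 1 can switch to A (88 → 96). Not NE.
(D, b3): Player 1 gets 95, best alternative 93; Player 2 gets 87, best alternative 74. No profitable deviation — NE.
(The remaining 5 profiles each have a profitable deviation by the same check.)

The unique pure-strategy Nash equilibrium is (D, b3).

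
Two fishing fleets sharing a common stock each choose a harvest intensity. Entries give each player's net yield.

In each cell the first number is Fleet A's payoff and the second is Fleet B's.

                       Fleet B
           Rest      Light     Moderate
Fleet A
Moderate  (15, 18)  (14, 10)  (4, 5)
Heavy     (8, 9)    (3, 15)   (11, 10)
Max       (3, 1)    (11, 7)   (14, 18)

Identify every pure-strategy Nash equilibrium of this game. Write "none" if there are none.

(Moderate, Rest) and (Max, Moderate)

Mark each player's best response to every combination of opponents' strategies; a profile where every player is best-responding is a pure Nash equilibrium.
Fleet A against Rest: payoffs 15, 8, 3 → best response Moderate.
Fleet A against Light: payoffs 14, 3, 11 → best response Moderate.
Fleet A against Moderate: payoffs 4, 11, 14 → best response Max.
Fleet B against Moderate: payoffs 18, 10, 5 → best response Rest.
Fleet B against Heavy: payoffs 9, 15, 10 → best response Light.
Fleet B against Max: payoffs 1, 7, 18 → best response Moderate.
Mutual best responses: (Moderate, Rest); (Max, Moderate).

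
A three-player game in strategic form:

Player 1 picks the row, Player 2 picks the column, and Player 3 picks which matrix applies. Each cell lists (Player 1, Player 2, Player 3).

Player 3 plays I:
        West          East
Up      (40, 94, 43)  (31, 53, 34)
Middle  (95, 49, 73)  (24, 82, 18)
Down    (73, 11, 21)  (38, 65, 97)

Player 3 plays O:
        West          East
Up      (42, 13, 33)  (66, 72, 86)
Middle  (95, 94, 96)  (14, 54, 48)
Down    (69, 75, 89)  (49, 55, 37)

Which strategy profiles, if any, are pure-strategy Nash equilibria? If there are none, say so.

For each strategy profile, look for a profitable unilateral deviation.
(Up, West, I): Player 1 can switch to Middle (40 → 95). Not NE.
(Up, West, O): Player 1 can switch to Middle (42 → 95). Not NE.
(Up, East, I): Player 1 can switch to Down (31 → 38). Not NE.
(Up, East, O): Player 1 gets 66, best alternative 49; Player 2 gets 72, best alternative 13; Player 3 gets 86, best alternative 34. No profitable deviation — NE.
(Middle, West, I): Player 2 can switch to East (49 → 82). Not NE.
(Middle, West, O): Player 1 gets 95, best alternative 69; Player 2 gets 94, best alternative 54; Player 3 gets 96, best alternative 73. No profitable deviation — NE.
(Middle, East, I): Player 1 can switch to Up (24 → 31). Not NE.
(Middle, East, O): Player 1 can switch to Up (14 → 66). Not NE.
(Down, West, I): Player 1 can switch to Middle (73 → 95). Not NE.
(Down, West, O): Player 1 can switch to Middle (69 → 95). Not NE.
(Down, East, I): Player 1 gets 38, best alternative 31; Player 2 gets 65, best alternative 11; Player 3 gets 97, best alternative 37. No profitable deviation — NE.
(Down, East, O): Player 1 can switch to Up (49 → 66). Not NE.

(Up, East, O), (Middle, West, O), (Down, East, I)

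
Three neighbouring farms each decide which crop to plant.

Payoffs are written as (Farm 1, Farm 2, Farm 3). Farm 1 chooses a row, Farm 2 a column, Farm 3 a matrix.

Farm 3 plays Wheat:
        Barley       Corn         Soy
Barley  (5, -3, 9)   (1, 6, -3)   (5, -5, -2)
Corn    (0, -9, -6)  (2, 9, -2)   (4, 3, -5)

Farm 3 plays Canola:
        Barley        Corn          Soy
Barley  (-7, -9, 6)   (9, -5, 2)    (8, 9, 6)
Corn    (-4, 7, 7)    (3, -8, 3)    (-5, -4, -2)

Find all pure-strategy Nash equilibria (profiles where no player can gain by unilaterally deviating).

(Barley, Soy, Canola) and (Corn, Barley, Canola)

Farm 1 against (Barley, Wheat): payoffs 5, 0 → best response Barley.
Farm 1 against (Barley, Canola): payoffs -7, -4 → best response Corn.
Farm 1 against (Corn, Wheat): payoffs 1, 2 → best response Corn.
Farm 1 against (Corn, Canola): payoffs 9, 3 → best response Barley.
Farm 1 against (Soy, Wheat): payoffs 5, 4 → best response Barley.
Farm 1 against (Soy, Canola): payoffs 8, -5 → best response Barley.
Farm 2 against (Barley, Wheat): payoffs -3, 6, -5 → best response Corn.
Farm 2 against (Barley, Canola): payoffs -9, -5, 9 → best response Soy.
Farm 2 against (Corn, Wheat): payoffs -9, 9, 3 → best response Corn.
Farm 2 against (Corn, Canola): payoffs 7, -8, -4 → best response Barley.
Farm 3 against (Barley, Barley): payoffs 9, 6 → best response Wheat.
Farm 3 against (Barley, Corn): payoffs -3, 2 → best response Canola.
Farm 3 against (Barley, Soy): payoffs -2, 6 → best response Canola.
Farm 3 against (Corn, Barley): payoffs -6, 7 → best response Canola.
Farm 3 against (Corn, Corn): payoffs -2, 3 → best response Canola.
Farm 3 against (Corn, Soy): payoffs -5, -2 → best response Canola.
Mutual best responses: (Barley, Soy, Canola); (Corn, Barley, Canola).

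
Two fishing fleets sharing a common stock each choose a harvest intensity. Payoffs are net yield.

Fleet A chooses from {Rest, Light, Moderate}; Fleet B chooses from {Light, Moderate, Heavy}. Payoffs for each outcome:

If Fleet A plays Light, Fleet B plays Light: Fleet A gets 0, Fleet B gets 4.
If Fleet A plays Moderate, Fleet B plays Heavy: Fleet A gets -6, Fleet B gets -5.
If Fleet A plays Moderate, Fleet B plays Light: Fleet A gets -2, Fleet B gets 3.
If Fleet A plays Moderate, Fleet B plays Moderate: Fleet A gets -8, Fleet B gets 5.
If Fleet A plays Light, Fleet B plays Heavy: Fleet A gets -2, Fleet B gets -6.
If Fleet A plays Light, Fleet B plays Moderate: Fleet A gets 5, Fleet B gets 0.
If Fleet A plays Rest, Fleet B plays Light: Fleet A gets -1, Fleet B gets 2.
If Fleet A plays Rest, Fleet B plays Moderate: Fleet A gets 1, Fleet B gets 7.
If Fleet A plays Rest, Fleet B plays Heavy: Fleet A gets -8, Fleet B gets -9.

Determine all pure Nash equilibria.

Fleet A against Light: payoffs -1, 0, -2 → best response Light.
Fleet A against Moderate: payoffs 1, 5, -8 → best response Light.
Fleet A against Heavy: payoffs -8, -2, -6 → best response Light.
Fleet B against Rest: payoffs 2, 7, -9 → best response Moderate.
Fleet B against Light: payoffs 4, 0, -6 → best response Light.
Fleet B against Moderate: payoffs 3, 5, -5 → best response Moderate.
Mutual best responses: (Light, Light).

Pure NE: (Light, Light)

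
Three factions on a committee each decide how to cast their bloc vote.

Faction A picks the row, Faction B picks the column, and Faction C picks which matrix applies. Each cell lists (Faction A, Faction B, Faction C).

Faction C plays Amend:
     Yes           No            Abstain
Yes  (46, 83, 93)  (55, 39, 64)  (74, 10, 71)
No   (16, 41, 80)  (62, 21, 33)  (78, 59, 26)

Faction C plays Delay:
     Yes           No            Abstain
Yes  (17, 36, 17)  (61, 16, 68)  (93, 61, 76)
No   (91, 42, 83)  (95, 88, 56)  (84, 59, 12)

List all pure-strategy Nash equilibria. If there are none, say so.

Mark each player's best response to every combination of opponents' strategies; a profile where every player is best-responding is a pure Nash equilibrium.
Faction A against (Yes, Amend): payoffs 46, 16 → best response Yes.
Faction A against (Yes, Delay): payoffs 17, 91 → best response No.
Faction A against (No, Amend): payoffs 55, 62 → best response No.
Faction A against (No, Delay): payoffs 61, 95 → best response No.
Faction A against (Abstain, Amend): payoffs 74, 78 → best response No.
Faction A against (Abstain, Delay): payoffs 93, 84 → best response Yes.
Faction B against (Yes, Amend): payoffs 83, 39, 10 → best response Yes.
Faction B against (Yes, Delay): payoffs 36, 16, 61 → best response Abstain.
Faction B against (No, Amend): payoffs 41, 21, 59 → best response Abstain.
Faction B against (No, Delay): payoffs 42, 88, 59 → best response No.
Faction C against (Yes, Yes): payoffs 93, 17 → best response Amend.
Faction C against (Yes, No): payoffs 64, 68 → best response Delay.
Faction C against (Yes, Abstain): payoffs 71, 76 → best response Delay.
Faction C against (No, Yes): payoffs 80, 83 → best response Delay.
Faction C against (No, No): payoffs 33, 56 → best response Delay.
Faction C against (No, Abstain): payoffs 26, 12 → best response Amend.
Mutual best responses: (Yes, Yes, Amend); (Yes, Abstain, Delay); (No, No, Delay); (No, Abstain, Amend).

The pure Nash equilibria are (Yes, Yes, Amend), (Yes, Abstain, Delay), (No, No, Delay), (No, Abstain, Amend).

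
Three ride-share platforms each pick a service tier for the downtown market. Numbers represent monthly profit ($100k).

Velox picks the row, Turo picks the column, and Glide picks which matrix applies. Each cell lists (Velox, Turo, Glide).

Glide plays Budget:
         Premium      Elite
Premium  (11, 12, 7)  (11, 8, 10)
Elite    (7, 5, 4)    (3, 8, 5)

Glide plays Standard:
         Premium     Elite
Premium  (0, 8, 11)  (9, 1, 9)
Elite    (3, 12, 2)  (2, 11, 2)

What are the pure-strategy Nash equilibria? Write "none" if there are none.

(Premium, Premium, Budget): Glide can switch to Standard (7 → 11). Not NE.
(Premium, Premium, Standard): Velox can switch to Elite (0 → 3). Not NE.
(Premium, Elite, Budget): Turo can switch to Premium (8 → 12). Not NE.
(Premium, Elite, Standard): Turo can switch to Premium (1 → 8). Not NE.
(Elite, Premium, Budget): Velox can switch to Premium (7 → 11). Not NE.
(Elite, Premium, Standard): Glide can switch to Budget (2 → 4). Not NE.
(The remaining 2 profiles each have a profitable deviation by the same check.)

none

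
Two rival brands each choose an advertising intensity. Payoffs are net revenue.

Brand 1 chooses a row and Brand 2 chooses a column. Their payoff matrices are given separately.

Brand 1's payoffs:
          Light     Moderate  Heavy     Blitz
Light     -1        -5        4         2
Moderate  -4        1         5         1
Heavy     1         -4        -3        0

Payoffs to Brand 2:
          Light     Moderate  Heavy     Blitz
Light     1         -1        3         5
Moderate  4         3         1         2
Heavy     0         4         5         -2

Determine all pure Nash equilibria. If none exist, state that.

Brand 1 against Light: payoffs -1, -4, 1 → best response Heavy.
Brand 1 against Moderate: payoffs -5, 1, -4 → best response Moderate.
Brand 1 against Heavy: payoffs 4, 5, -3 → best response Moderate.
Brand 1 against Blitz: payoffs 2, 1, 0 → best response Light.
Brand 2 against Light: payoffs 1, -1, 3, 5 → best response Blitz.
Brand 2 against Moderate: payoffs 4, 3, 1, 2 → best response Light.
Brand 2 against Heavy: payoffs 0, 4, 5, -2 → best response Heavy.
Mutual best responses: (Light, Blitz).

(Light, Blitz)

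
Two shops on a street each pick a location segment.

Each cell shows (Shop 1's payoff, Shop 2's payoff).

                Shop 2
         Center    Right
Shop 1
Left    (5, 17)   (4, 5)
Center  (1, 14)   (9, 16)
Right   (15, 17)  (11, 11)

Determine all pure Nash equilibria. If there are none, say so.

The unique pure-strategy Nash equilibrium is (Right, Center).

Shop 1 against Center: payoffs 5, 1, 15 → best response Right.
Shop 1 against Right: payoffs 4, 9, 11 → best response Right.
Shop 2 against Left: payoffs 17, 5 → best response Center.
Shop 2 against Center: payoffs 14, 16 → best response Right.
Shop 2 against Right: payoffs 17, 11 → best response Center.
Mutual best responses: (Right, Center).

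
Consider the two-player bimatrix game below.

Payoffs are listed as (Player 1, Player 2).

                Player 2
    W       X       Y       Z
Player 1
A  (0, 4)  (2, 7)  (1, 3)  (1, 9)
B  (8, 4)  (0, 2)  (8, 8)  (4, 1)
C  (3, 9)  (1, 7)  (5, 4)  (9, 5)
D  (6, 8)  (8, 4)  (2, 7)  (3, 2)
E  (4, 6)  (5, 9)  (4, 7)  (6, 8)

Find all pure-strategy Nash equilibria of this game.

(B, Y)

(A, W): Player 1 can switch to B (0 → 8). Not NE.
(A, X): Player 1 can switch to D (2 → 8). Not NE.
(A, Y): Player 1 can switch to B (1 → 8). Not NE.
(A, Z): Player 1 can switch to B (1 → 4). Not NE.
(B, W): Player 2 can switch to Y (4 → 8). Not NE.
(B, X): Player 1 can switch to A (0 → 2). Not NE.
(B, Y): Player 1 gets 8, best alternative 5; Player 2 gets 8, best alternative 4. No profitable deviation — NE.
(B, Z): Player 1 can switch to C (4 → 9). Not NE.
(C, W): Player 1 can switch to B (3 → 8). Not NE.
(The remaining 11 profiles each have a profitable deviation by the same check.)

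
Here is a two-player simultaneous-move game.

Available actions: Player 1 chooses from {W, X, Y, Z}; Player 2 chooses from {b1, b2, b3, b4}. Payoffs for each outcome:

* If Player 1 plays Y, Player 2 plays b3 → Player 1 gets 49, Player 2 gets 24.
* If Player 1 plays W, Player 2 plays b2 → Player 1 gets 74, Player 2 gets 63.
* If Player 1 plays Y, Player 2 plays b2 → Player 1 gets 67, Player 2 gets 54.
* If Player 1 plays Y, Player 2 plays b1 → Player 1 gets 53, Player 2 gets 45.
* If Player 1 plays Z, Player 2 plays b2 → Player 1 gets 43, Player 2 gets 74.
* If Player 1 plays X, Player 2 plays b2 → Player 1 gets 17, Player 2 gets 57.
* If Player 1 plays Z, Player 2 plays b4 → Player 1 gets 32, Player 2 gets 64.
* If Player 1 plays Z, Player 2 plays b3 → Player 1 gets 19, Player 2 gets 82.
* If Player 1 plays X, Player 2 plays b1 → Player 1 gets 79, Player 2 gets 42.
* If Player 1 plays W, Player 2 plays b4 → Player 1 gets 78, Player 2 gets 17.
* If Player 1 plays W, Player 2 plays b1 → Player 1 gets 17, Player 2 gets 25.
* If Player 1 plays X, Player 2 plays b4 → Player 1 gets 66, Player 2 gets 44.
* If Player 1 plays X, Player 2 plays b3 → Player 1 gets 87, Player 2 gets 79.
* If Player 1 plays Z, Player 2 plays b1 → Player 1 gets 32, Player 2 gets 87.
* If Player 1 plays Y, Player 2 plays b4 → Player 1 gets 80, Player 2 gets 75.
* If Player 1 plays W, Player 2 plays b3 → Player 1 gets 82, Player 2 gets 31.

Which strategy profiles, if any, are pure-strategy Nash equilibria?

(W, b1): Player 1 can switch to X (17 → 79). Not NE.
(W, b2): Player 1 gets 74, best alternative 67; Player 2 gets 63, best alternative 31. No profitable deviation — NE.
(W, b3): Player 1 can switch to X (82 → 87). Not NE.
(W, b4): Player 1 can switch to Y (78 → 80). Not NE.
(X, b1): Player 2 can switch to b2 (42 → 57). Not NE.
(X, b2): Player 1 can switch to W (17 → 74). Not NE.
(X, b3): Player 1 gets 87, best alternative 82; Player 2 gets 79, best alternative 57. No profitable deviation — NE.
(X, b4): Player 1 can switch to W (66 → 78). Not NE.
(Y, b1): Player 1 can switch to X (53 → 79). Not NE.
(Y, b2): Player 1 can switch to W (67 → 74). Not NE.
(Y, b3): Player 1 can switch to W (49 → 82). Not NE.
(Y, b4): Player 1 gets 80, best alternative 78; Player 2 gets 75, best alternative 54. No profitable deviation — NE.
(Z, b1): Player 1 can switch to X (32 → 79). Not NE.
(Z, b2): Player 1 can switch to W (43 → 74). Not NE.
(Z, b3): Player 1 can switch to W (19 → 82). Not NE.
(The remaining 1 profile has a profitable deviation by the same check.)

Pure-strategy Nash equilibria: (W, b2); (X, b3); (Y, b4)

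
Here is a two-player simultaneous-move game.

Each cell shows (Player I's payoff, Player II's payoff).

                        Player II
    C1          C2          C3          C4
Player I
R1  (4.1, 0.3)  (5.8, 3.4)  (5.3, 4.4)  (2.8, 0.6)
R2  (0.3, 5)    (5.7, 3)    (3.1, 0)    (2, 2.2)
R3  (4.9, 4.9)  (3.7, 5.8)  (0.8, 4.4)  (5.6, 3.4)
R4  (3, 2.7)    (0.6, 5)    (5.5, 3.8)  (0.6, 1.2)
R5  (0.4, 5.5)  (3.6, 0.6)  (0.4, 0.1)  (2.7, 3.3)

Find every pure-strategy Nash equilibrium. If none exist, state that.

none

Player I against C1: payoffs 4.1, 0.3, 4.9, 3, 0.4 → best response R3.
Player I against C2: payoffs 5.8, 5.7, 3.7, 0.6, 3.6 → best response R1.
Player I against C3: payoffs 5.3, 3.1, 0.8, 5.5, 0.4 → best response R4.
Player I against C4: payoffs 2.8, 2, 5.6, 0.6, 2.7 → best response R3.
Player II against R1: payoffs 0.3, 3.4, 4.4, 0.6 → best response C3.
Player II against R2: payoffs 5, 3, 0, 2.2 → best response C1.
Player II against R3: payoffs 4.9, 5.8, 4.4, 3.4 → best response C2.
Player II against R4: payoffs 2.7, 5, 3.8, 1.2 → best response C2.
Player II against R5: payoffs 5.5, 0.6, 0.1, 3.3 → best response C1.
No profile is a mutual best response for all players.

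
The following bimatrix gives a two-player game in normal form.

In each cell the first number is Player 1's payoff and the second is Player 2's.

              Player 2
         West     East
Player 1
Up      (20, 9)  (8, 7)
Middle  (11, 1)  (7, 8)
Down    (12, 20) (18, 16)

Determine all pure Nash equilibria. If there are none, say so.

Mark each player's best response to every combination of opponents' strategies; a profile where every player is best-responding is a pure Nash equilibrium.
Player 1 against West: payoffs 20, 11, 12 → best response Up.
Player 1 against East: payoffs 8, 7, 18 → best response Down.
Player 2 against Up: payoffs 9, 7 → best response West.
Player 2 against Middle: payoffs 1, 8 → best response East.
Player 2 against Down: payoffs 20, 16 → best response West.
Mutual best responses: (Up, West).

The unique pure-strategy Nash equilibrium is (Up, West).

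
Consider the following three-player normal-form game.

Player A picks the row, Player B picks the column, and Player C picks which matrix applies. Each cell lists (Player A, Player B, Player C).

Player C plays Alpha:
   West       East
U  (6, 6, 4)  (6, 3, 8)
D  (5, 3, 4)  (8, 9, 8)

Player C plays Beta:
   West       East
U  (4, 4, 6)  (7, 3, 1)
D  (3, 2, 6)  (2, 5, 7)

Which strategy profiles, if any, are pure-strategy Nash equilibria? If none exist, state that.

Mark each player's best response to every combination of opponents' strategies; a profile where every player is best-responding is a pure Nash equilibrium.
Player A against (West, Alpha): payoffs 6, 5 → best response U.
Player A against (West, Beta): payoffs 4, 3 → best response U.
Player A against (East, Alpha): payoffs 6, 8 → best response D.
Player A against (East, Beta): payoffs 7, 2 → best response U.
Player B against (U, Alpha): payoffs 6, 3 → best response West.
Player B against (U, Beta): payoffs 4, 3 → best response West.
Player B against (D, Alpha): payoffs 3, 9 → best response East.
Player B against (D, Beta): payoffs 2, 5 → best response East.
Player C against (U, West): payoffs 4, 6 → best response Beta.
Player C against (U, East): payoffs 8, 1 → best response Alpha.
Player C against (D, West): payoffs 4, 6 → best response Beta.
Player C against (D, East): payoffs 8, 7 → best response Alpha.
Mutual best responses: (U, West, Beta); (D, East, Alpha).

Pure-strategy Nash equilibria: (U, West, Beta), (D, East, Alpha)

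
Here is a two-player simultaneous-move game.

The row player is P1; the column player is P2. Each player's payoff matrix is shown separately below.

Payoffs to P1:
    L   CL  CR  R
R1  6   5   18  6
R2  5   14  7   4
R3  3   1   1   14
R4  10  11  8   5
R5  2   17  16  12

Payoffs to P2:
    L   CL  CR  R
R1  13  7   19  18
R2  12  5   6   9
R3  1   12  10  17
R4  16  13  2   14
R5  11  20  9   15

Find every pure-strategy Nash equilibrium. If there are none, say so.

The pure Nash equilibria are (R1, CR) and (R3, R) and (R4, L) and (R5, CL).

For each player, find the best response to each opponent profile; mutual best responses are the pure NE.
P1 against L: payoffs 6, 5, 3, 10, 2 → best response R4.
P1 against CL: payoffs 5, 14, 1, 11, 17 → best response R5.
P1 against CR: payoffs 18, 7, 1, 8, 16 → best response R1.
P1 against R: payoffs 6, 4, 14, 5, 12 → best response R3.
P2 against R1: payoffs 13, 7, 19, 18 → best response CR.
P2 against R2: payoffs 12, 5, 6, 9 → best response L.
P2 against R3: payoffs 1, 12, 10, 17 → best response R.
P2 against R4: payoffs 16, 13, 2, 14 → best response L.
P2 against R5: payoffs 11, 20, 9, 15 → best response CL.
Mutual best responses: (R1, CR); (R3, R); (R4, L); (R5, CL).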